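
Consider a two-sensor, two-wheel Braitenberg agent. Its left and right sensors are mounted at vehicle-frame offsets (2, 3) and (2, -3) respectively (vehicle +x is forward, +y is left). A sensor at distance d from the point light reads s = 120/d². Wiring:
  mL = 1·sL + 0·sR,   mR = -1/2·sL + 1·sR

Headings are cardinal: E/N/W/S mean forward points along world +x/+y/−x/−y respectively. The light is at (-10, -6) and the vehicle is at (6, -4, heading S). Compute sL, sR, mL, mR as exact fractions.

left sensor world pos  = (9, -6); dL² = 361
right sensor world pos = (3, -6); dR² = 169
sL = 120/361 = 120/361
sR = 120/169 = 120/169
mL = 1·sL + 0·sR = 120/361
mR = -1/2·sL + 1·sR = 33180/61009

120/361 120/169 120/361 33180/61009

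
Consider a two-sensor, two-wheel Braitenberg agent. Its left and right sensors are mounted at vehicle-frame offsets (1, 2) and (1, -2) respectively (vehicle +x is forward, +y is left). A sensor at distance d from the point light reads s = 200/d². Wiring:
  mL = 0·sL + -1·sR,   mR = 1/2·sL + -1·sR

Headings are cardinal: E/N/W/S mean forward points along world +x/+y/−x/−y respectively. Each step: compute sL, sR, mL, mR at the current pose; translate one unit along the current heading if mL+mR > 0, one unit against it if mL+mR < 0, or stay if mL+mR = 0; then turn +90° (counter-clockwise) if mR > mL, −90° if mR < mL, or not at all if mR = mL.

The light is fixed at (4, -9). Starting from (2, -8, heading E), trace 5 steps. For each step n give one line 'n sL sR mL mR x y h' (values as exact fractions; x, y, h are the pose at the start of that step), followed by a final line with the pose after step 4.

n=0: pose=(2,-8,E); sL=20, sR=100; mL=-100, mR=-90; mL+mR=-190 → advance -1; mR−mL=10 → turn +1·90°
n=1: pose=(1,-8,N); sL=200/29, sR=40; mL=-40, mR=-1060/29; mL+mR=-2220/29 → advance -1; mR−mL=100/29 → turn +1·90°
n=2: pose=(1,-9,W); sL=10, sR=10; mL=-10, mR=-5; mL+mR=-15 → advance -1; mR−mL=5 → turn +1·90°
n=3: pose=(2,-9,S); sL=200, sR=200/17; mL=-200/17, mR=1500/17; mL+mR=1300/17 → advance +1; mR−mL=100 → turn +1·90°
n=4: pose=(2,-10,E); sL=100, sR=20; mL=-20, mR=30; mL+mR=10 → advance +1; mR−mL=50 → turn +1·90°

0 20 100 -100 -90 2 -8 E
1 200/29 40 -40 -1060/29 1 -8 N
2 10 10 -10 -5 1 -9 W
3 200 200/17 -200/17 1500/17 2 -9 S
4 100 20 -20 30 2 -10 E
final 3 -10 N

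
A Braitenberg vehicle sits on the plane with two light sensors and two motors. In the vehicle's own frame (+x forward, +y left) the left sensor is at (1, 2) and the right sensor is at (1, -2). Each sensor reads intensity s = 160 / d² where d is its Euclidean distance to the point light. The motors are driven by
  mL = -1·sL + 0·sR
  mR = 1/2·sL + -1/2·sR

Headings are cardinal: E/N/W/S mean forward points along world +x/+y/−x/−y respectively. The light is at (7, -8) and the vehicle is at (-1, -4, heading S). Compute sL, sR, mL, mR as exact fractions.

32/9 160/109 -32/9 1024/981

left sensor world pos  = (1, -5); dL² = 45
right sensor world pos = (-3, -5); dR² = 109
sL = 160/45 = 32/9
sR = 160/109 = 160/109
mL = -1·sL + 0·sR = -32/9
mR = 1/2·sL + -1/2·sR = 1024/981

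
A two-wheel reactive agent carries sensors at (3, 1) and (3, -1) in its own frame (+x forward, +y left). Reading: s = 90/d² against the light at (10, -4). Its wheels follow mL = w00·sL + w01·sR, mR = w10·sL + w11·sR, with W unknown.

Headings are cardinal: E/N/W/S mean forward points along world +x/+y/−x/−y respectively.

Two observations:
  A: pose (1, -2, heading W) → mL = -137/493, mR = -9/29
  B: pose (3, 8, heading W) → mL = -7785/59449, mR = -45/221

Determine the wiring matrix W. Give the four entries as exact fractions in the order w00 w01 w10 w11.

obs A: pose=(1,-2,W) → sL=18/29, sR=10/17, mL=-137/493, mR=-9/29
obs B: pose=(3,8,W) → sL=90/221, sR=90/269, mL=-7785/59449, mR=-45/221
sensor matrix S = [[18/29, 10/17], [90/221, 90/269]]; det S = -934560/29308357
solve [mL_A; mL_B] = S·[w00; w01] and [mR_A; mR_B] = S·[w10; w11]:
  w00 = 1/2, w01 = -1, w10 = -1/2, w11 = 0

1/2 -1 -1/2 0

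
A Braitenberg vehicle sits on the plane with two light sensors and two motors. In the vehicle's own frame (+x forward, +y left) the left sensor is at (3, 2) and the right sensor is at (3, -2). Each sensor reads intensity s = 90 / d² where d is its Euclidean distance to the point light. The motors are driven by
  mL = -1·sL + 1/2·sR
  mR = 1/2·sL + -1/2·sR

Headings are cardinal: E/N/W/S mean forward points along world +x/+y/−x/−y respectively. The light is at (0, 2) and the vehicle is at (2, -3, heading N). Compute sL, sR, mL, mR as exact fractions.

45/2 9/2 -81/4 9

left sensor world pos  = (0, 0); dL² = 4
right sensor world pos = (4, 0); dR² = 20
sL = 90/4 = 45/2
sR = 90/20 = 9/2
mL = -1·sL + 1/2·sR = -81/4
mR = 1/2·sL + -1/2·sR = 9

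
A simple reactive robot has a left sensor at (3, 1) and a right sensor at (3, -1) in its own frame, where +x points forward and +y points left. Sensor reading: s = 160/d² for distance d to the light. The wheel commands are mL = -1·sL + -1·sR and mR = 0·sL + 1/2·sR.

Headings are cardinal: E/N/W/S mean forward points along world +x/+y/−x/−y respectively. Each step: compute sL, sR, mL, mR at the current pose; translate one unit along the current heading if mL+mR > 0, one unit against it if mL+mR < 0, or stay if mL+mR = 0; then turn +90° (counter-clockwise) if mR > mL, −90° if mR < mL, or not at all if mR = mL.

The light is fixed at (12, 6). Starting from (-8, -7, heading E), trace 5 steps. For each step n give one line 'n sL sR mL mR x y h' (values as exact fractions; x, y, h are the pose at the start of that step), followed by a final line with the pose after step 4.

0 160/433 32/97 -29376/42001 16/97 -8 -7 E
1 20/73 8/25 -1084/1825 4/25 -9 -7 N
2 160/801 32/149 -49472/119349 16/149 -9 -8 W
3 16/65 16/73 -2208/4745 8/73 -8 -8 S
4 160/433 32/97 -29376/42001 16/97 -8 -7 E
final -9 -7 N

n=0: pose=(-8,-7,E); sL=160/433, sR=32/97; mL=-29376/42001, mR=16/97; mL+mR=-22448/42001 → advance -1; mR−mL=36304/42001 → turn +1·90°
n=1: pose=(-9,-7,N); sL=20/73, sR=8/25; mL=-1084/1825, mR=4/25; mL+mR=-792/1825 → advance -1; mR−mL=1376/1825 → turn +1·90°
n=2: pose=(-9,-8,W); sL=160/801, sR=32/149; mL=-49472/119349, mR=16/149; mL+mR=-36656/119349 → advance -1; mR−mL=62288/119349 → turn +1·90°
n=3: pose=(-8,-8,S); sL=16/65, sR=16/73; mL=-2208/4745, mR=8/73; mL+mR=-1688/4745 → advance -1; mR−mL=2728/4745 → turn +1·90°
n=4: pose=(-8,-7,E); sL=160/433, sR=32/97; mL=-29376/42001, mR=16/97; mL+mR=-22448/42001 → advance -1; mR−mL=36304/42001 → turn +1·90°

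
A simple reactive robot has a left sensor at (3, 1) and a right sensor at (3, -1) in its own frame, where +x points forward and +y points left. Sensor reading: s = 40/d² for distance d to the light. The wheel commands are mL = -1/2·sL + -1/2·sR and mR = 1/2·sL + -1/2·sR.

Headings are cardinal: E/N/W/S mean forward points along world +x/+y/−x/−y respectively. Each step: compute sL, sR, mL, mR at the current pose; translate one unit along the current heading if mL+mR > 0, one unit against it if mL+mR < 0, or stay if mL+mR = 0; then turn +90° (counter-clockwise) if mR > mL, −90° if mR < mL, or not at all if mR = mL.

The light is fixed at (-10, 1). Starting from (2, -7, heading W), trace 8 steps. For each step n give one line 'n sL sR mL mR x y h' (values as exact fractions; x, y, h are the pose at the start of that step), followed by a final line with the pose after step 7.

0 20/81 4/13 -292/1053 -32/1053 2 -7 W
1 40/317 8/53 -2328/16801 -208/16801 3 -7 S
2 10/73 1/8 -153/1168 7/1168 3 -6 E
3 40/137 8/37 -1288/5069 192/5069 2 -6 N
4 20/81 4/13 -292/1053 -32/1053 2 -7 W
5 40/317 8/53 -2328/16801 -208/16801 3 -7 S
6 10/73 1/8 -153/1168 7/1168 3 -6 E
7 40/137 8/37 -1288/5069 192/5069 2 -6 N
final 2 -7 W

n=0: pose=(2,-7,W); sL=20/81, sR=4/13; mL=-292/1053, mR=-32/1053; mL+mR=-4/13 → advance -1; mR−mL=20/81 → turn +1·90°
n=1: pose=(3,-7,S); sL=40/317, sR=8/53; mL=-2328/16801, mR=-208/16801; mL+mR=-8/53 → advance -1; mR−mL=40/317 → turn +1·90°
n=2: pose=(3,-6,E); sL=10/73, sR=1/8; mL=-153/1168, mR=7/1168; mL+mR=-1/8 → advance -1; mR−mL=10/73 → turn +1·90°
n=3: pose=(2,-6,N); sL=40/137, sR=8/37; mL=-1288/5069, mR=192/5069; mL+mR=-8/37 → advance -1; mR−mL=40/137 → turn +1·90°
n=4: pose=(2,-7,W); sL=20/81, sR=4/13; mL=-292/1053, mR=-32/1053; mL+mR=-4/13 → advance -1; mR−mL=20/81 → turn +1·90°
n=5: pose=(3,-7,S); sL=40/317, sR=8/53; mL=-2328/16801, mR=-208/16801; mL+mR=-8/53 → advance -1; mR−mL=40/317 → turn +1·90°
n=6: pose=(3,-6,E); sL=10/73, sR=1/8; mL=-153/1168, mR=7/1168; mL+mR=-1/8 → advance -1; mR−mL=10/73 → turn +1·90°
n=7: pose=(2,-6,N); sL=40/137, sR=8/37; mL=-1288/5069, mR=192/5069; mL+mR=-8/37 → advance -1; mR−mL=40/137 → turn +1·90°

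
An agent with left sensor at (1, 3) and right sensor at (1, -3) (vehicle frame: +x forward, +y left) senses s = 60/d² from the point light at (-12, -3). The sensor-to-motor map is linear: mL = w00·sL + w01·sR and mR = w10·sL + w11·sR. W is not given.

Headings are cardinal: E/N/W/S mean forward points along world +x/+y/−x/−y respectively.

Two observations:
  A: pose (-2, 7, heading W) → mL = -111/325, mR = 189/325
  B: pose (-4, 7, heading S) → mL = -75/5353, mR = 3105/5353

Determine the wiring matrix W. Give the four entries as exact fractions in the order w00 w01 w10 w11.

obs A: pose=(-2,7,W) → sL=6/13, sR=6/25, mL=-111/325, mR=189/325
obs B: pose=(-4,7,S) → sL=30/101, sR=30/53, mL=-75/5353, mR=3105/5353
sensor matrix S = [[6/13, 6/25], [30/101, 30/53]]; det S = 66096/347945
solve [mL_A; mL_B] = S·[w00; w01] and [mR_A; mR_B] = S·[w10; w11]:
  w00 = -1, w01 = 1/2, w10 = 1, w11 = 1/2

-1 1/2 1 1/2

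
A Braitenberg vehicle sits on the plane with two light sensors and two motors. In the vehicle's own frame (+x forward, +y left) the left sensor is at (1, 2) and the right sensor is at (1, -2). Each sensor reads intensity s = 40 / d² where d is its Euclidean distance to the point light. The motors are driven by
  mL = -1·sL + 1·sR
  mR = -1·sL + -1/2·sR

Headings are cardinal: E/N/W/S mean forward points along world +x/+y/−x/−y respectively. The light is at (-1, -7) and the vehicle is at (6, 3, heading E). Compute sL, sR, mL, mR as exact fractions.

5/26 5/16 25/208 -145/416

left sensor world pos  = (7, 5); dL² = 208
right sensor world pos = (7, 1); dR² = 128
sL = 40/208 = 5/26
sR = 40/128 = 5/16
mL = -1·sL + 1·sR = 25/208
mR = -1·sL + -1/2·sR = -145/416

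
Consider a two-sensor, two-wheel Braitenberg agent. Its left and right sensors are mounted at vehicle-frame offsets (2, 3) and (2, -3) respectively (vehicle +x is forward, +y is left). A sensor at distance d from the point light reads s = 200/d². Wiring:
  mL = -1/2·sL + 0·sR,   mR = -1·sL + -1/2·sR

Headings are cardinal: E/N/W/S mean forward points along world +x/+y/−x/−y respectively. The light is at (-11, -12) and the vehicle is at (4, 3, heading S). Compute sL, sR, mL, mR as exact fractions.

left sensor world pos  = (7, 1); dL² = 493
right sensor world pos = (1, 1); dR² = 313
sL = 200/493 = 200/493
sR = 200/313 = 200/313
mL = -1/2·sL + 0·sR = -100/493
mR = -1·sL + -1/2·sR = -111900/154309

200/493 200/313 -100/493 -111900/154309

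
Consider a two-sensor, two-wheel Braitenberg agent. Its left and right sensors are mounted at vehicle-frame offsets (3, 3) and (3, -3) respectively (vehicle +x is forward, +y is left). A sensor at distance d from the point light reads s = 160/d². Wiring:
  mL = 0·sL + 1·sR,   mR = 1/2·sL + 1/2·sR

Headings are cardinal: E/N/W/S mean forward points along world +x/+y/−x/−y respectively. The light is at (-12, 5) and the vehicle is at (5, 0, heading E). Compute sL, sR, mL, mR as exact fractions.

left sensor world pos  = (8, 3); dL² = 404
right sensor world pos = (8, -3); dR² = 464
sL = 160/404 = 40/101
sR = 160/464 = 10/29
mL = 0·sL + 1·sR = 10/29
mR = 1/2·sL + 1/2·sR = 1085/2929

40/101 10/29 10/29 1085/2929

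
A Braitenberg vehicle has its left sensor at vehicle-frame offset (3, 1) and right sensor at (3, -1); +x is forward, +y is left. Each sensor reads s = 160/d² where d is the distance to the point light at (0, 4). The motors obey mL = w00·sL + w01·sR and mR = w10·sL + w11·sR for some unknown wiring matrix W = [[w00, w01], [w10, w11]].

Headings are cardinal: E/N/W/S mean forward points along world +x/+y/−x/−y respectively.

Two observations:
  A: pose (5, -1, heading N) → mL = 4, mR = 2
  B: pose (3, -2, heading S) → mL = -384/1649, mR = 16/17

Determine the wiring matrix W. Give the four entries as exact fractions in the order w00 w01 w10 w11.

1 -1 0 1/2

obs A: pose=(5,-1,N) → sL=8, sR=4, mL=4, mR=2
obs B: pose=(3,-2,S) → sL=160/97, sR=32/17, mL=-384/1649, mR=16/17
sensor matrix S = [[8, 4], [160/97, 32/17]]; det S = 13952/1649
solve [mL_A; mL_B] = S·[w00; w01] and [mR_A; mR_B] = S·[w10; w11]:
  w00 = 1, w01 = -1, w10 = 0, w11 = 1/2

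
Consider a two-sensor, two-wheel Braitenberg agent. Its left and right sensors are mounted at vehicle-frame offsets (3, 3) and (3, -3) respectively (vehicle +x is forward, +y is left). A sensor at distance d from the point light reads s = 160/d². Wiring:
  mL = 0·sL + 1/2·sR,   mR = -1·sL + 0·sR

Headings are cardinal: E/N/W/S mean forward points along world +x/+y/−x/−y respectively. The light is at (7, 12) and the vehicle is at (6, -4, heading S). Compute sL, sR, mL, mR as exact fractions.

left sensor world pos  = (9, -7); dL² = 365
right sensor world pos = (3, -7); dR² = 377
sL = 160/365 = 32/73
sR = 160/377 = 160/377
mL = 0·sL + 1/2·sR = 80/377
mR = -1·sL + 0·sR = -32/73

32/73 160/377 80/377 -32/73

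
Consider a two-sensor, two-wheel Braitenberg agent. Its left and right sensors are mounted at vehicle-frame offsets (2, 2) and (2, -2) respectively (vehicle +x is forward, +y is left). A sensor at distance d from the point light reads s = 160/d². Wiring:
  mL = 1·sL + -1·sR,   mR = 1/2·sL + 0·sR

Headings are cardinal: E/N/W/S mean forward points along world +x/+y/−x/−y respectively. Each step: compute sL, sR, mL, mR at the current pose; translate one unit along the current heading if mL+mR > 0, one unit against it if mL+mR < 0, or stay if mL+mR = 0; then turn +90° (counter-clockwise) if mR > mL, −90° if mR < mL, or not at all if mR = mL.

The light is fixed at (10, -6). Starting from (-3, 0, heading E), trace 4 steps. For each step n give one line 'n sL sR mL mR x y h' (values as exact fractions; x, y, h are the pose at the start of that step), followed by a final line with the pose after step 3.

n=0: pose=(-3,0,E); sL=32/37, sR=160/137; mL=-1536/5069, mR=16/37; mL+mR=656/5069 → advance +1; mR−mL=3728/5069 → turn +1·90°
n=1: pose=(-2,0,N); sL=8/13, sR=40/41; mL=-192/533, mR=4/13; mL+mR=-28/533 → advance -1; mR−mL=356/533 → turn +1·90°
n=2: pose=(-2,-1,W); sL=32/41, sR=32/49; mL=256/2009, mR=16/41; mL+mR=1040/2009 → advance +1; mR−mL=528/2009 → turn +1·90°
n=3: pose=(-3,-1,S); sL=16/13, sR=80/117; mL=64/117, mR=8/13; mL+mR=136/117 → advance +1; mR−mL=8/117 → turn +1·90°

0 32/37 160/137 -1536/5069 16/37 -3 0 E
1 8/13 40/41 -192/533 4/13 -2 0 N
2 32/41 32/49 256/2009 16/41 -2 -1 W
3 16/13 80/117 64/117 8/13 -3 -1 S
final -3 -2 E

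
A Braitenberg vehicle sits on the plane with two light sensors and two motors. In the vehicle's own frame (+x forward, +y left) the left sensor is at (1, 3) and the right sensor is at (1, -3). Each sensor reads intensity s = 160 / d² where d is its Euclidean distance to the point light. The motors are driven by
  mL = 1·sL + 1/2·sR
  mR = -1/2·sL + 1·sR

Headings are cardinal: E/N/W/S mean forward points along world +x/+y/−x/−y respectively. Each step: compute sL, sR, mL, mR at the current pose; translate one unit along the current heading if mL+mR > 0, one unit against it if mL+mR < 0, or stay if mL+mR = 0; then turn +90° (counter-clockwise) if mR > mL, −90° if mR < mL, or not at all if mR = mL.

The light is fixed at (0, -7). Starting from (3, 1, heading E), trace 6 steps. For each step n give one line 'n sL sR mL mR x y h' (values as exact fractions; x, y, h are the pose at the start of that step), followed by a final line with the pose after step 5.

n=0: pose=(3,1,E); sL=160/137, sR=160/41; mL=17520/5617, mR=18640/5617; mL+mR=36160/5617 → advance +1; mR−mL=1120/5617 → turn +1·90°
n=1: pose=(4,1,N); sL=80/41, sR=16/13; mL=1368/533, mR=136/533; mL+mR=1504/533 → advance +1; mR−mL=-1232/533 → turn -1·90°
n=2: pose=(4,2,E); sL=160/169, sR=160/61; mL=23280/10309, mR=22160/10309; mL+mR=45440/10309 → advance +1; mR−mL=-1120/10309 → turn -1·90°
n=3: pose=(5,2,S); sL=5/4, sR=40/17; mL=165/68, mR=235/136; mL+mR=565/136 → advance +1; mR−mL=-95/136 → turn -1·90°
n=4: pose=(5,1,W); sL=160/41, sR=160/137; mL=25200/5617, mR=-4400/5617; mL+mR=20800/5617 → advance +1; mR−mL=-29600/5617 → turn -1·90°
n=5: pose=(4,1,N); sL=80/41, sR=16/13; mL=1368/533, mR=136/533; mL+mR=1504/533 → advance +1; mR−mL=-1232/533 → turn -1·90°

0 160/137 160/41 17520/5617 18640/5617 3 1 E
1 80/41 16/13 1368/533 136/533 4 1 N
2 160/169 160/61 23280/10309 22160/10309 4 2 E
3 5/4 40/17 165/68 235/136 5 2 S
4 160/41 160/137 25200/5617 -4400/5617 5 1 W
5 80/41 16/13 1368/533 136/533 4 1 N
final 4 2 E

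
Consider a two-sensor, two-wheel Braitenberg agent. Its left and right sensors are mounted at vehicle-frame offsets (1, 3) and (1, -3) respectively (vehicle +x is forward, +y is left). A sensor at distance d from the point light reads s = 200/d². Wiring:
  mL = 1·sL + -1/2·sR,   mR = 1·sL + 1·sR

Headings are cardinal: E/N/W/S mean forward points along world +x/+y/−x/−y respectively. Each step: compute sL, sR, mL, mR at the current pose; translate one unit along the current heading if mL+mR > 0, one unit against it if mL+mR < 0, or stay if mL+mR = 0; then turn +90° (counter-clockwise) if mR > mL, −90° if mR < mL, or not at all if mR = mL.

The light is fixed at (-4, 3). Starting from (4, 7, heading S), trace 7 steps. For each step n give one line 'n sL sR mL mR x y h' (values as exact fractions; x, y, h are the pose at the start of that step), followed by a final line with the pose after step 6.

n=0: pose=(4,7,S); sL=20/13, sR=100/17; mL=-310/221, mR=1640/221; mL+mR=1330/221 → advance +1; mR−mL=150/17 → turn +1·90°
n=1: pose=(4,6,E); sL=200/117, sR=200/81; mL=500/1053, mR=4400/1053; mL+mR=4900/1053 → advance +1; mR−mL=100/27 → turn +1·90°
n=2: pose=(5,6,N); sL=50/13, sR=5/4; mL=335/104, mR=265/52; mL+mR=865/104 → advance +1; mR−mL=15/8 → turn +1·90°
n=3: pose=(5,7,W); sL=40/13, sR=200/113; mL=3220/1469, mR=7120/1469; mL+mR=10340/1469 → advance +1; mR−mL=300/113 → turn +1·90°
n=4: pose=(4,7,S); sL=20/13, sR=100/17; mL=-310/221, mR=1640/221; mL+mR=1330/221 → advance +1; mR−mL=150/17 → turn +1·90°
n=5: pose=(4,6,E); sL=200/117, sR=200/81; mL=500/1053, mR=4400/1053; mL+mR=4900/1053 → advance +1; mR−mL=100/27 → turn +1·90°
n=6: pose=(5,6,N); sL=50/13, sR=5/4; mL=335/104, mR=265/52; mL+mR=865/104 → advance +1; mR−mL=15/8 → turn +1·90°

0 20/13 100/17 -310/221 1640/221 4 7 S
1 200/117 200/81 500/1053 4400/1053 4 6 E
2 50/13 5/4 335/104 265/52 5 6 N
3 40/13 200/113 3220/1469 7120/1469 5 7 W
4 20/13 100/17 -310/221 1640/221 4 7 S
5 200/117 200/81 500/1053 4400/1053 4 6 E
6 50/13 5/4 335/104 265/52 5 6 N
final 5 7 W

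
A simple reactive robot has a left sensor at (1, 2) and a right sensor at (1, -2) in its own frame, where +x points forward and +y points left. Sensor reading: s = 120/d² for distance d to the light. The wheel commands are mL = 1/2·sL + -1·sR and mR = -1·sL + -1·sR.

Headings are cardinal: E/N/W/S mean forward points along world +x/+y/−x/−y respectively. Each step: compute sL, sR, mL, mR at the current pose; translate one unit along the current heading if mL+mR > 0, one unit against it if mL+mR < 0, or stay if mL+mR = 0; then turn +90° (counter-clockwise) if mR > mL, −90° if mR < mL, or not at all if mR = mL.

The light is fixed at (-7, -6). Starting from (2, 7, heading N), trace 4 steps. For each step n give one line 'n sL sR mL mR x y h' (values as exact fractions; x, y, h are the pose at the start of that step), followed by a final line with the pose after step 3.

n=0: pose=(2,7,N); sL=24/49, sR=120/317; mL=-2076/15533, mR=-13488/15533; mL+mR=-15564/15533 → advance -1; mR−mL=-36/49 → turn -1·90°
n=1: pose=(2,6,E); sL=15/37, sR=3/5; mL=-147/370, mR=-186/185; mL+mR=-519/370 → advance -1; mR−mL=-45/74 → turn -1·90°
n=2: pose=(1,6,S); sL=120/221, sR=120/157; mL=-17100/34697, mR=-45360/34697; mL+mR=-62460/34697 → advance -1; mR−mL=-180/221 → turn -1·90°
n=3: pose=(1,7,W); sL=12/17, sR=60/137; mL=-198/2329, mR=-2664/2329; mL+mR=-2862/2329 → advance -1; mR−mL=-18/17 → turn -1·90°

0 24/49 120/317 -2076/15533 -13488/15533 2 7 N
1 15/37 3/5 -147/370 -186/185 2 6 E
2 120/221 120/157 -17100/34697 -45360/34697 1 6 S
3 12/17 60/137 -198/2329 -2664/2329 1 7 W
final 2 7 N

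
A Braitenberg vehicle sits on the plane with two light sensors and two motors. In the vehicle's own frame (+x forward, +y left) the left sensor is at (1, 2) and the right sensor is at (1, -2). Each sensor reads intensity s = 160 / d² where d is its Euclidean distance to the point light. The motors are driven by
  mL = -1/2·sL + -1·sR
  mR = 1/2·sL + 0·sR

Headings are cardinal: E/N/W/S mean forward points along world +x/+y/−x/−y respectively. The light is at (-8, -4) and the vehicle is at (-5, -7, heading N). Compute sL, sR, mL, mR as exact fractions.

32 160/29 -624/29 16

left sensor world pos  = (-7, -6); dL² = 5
right sensor world pos = (-3, -6); dR² = 29
sL = 160/5 = 32
sR = 160/29 = 160/29
mL = -1/2·sL + -1·sR = -624/29
mR = 1/2·sL + 0·sR = 16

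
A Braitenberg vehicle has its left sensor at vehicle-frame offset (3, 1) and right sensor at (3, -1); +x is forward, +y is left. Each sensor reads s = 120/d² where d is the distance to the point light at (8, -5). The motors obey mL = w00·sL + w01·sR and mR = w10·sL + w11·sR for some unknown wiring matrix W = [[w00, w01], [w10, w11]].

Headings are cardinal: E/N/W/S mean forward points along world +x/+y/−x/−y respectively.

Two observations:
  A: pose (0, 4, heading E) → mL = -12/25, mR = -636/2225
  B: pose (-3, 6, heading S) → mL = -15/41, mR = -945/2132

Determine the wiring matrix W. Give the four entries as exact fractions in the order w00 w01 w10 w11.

obs A: pose=(0,4,E) → sL=24/25, sR=120/89, mL=-12/25, mR=-636/2225
obs B: pose=(-3,6,S) → sL=30/41, sR=15/26, mL=-15/41, mR=-945/2132
sensor matrix S = [[24/25, 120/89], [30/41, 15/26]]; det S = -102636/237185
solve [mL_A; mL_B] = S·[w00; w01] and [mR_A; mR_B] = S·[w10; w11]:
  w00 = -1/2, w01 = 0, w10 = -1, w11 = 1/2

-1/2 0 -1 1/2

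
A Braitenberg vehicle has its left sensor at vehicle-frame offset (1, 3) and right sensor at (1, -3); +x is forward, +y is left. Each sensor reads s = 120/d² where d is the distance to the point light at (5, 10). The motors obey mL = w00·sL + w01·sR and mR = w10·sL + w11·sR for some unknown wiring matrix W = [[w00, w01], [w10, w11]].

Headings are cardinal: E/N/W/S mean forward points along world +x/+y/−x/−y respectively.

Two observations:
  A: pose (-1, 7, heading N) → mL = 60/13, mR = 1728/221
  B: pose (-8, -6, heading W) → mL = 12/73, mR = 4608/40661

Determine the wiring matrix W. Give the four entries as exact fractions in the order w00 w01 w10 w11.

0 1/2 -1 1

obs A: pose=(-1,7,N) → sL=24/17, sR=120/13, mL=60/13, mR=1728/221
obs B: pose=(-8,-6,W) → sL=120/557, sR=24/73, mL=12/73, mR=4608/40661
sensor matrix S = [[24/17, 120/13], [120/557, 24/73]]; det S = -13699584/8986081
solve [mL_A; mL_B] = S·[w00; w01] and [mR_A; mR_B] = S·[w10; w11]:
  w00 = 0, w01 = 1/2, w10 = -1, w11 = 1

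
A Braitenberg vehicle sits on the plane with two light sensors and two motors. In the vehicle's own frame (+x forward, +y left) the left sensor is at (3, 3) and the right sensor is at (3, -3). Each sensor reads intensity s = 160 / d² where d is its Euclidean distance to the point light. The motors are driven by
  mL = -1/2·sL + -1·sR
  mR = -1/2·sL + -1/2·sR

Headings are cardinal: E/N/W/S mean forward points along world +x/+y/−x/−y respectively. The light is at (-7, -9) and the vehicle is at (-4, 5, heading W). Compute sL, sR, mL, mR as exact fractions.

left sensor world pos  = (-7, 2); dL² = 121
right sensor world pos = (-7, 8); dR² = 289
sL = 160/121 = 160/121
sR = 160/289 = 160/289
mL = -1/2·sL + -1·sR = -42480/34969
mR = -1/2·sL + -1/2·sR = -32800/34969

160/121 160/289 -42480/34969 -32800/34969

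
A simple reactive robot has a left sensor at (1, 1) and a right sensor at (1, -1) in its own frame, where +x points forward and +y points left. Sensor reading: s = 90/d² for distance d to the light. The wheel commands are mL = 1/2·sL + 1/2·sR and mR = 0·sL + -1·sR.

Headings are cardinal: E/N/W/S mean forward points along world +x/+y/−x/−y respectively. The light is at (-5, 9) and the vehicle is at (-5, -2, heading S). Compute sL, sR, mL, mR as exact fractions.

left sensor world pos  = (-4, -3); dL² = 145
right sensor world pos = (-6, -3); dR² = 145
sL = 90/145 = 18/29
sR = 90/145 = 18/29
mL = 1/2·sL + 1/2·sR = 18/29
mR = 0·sL + -1·sR = -18/29

18/29 18/29 18/29 -18/29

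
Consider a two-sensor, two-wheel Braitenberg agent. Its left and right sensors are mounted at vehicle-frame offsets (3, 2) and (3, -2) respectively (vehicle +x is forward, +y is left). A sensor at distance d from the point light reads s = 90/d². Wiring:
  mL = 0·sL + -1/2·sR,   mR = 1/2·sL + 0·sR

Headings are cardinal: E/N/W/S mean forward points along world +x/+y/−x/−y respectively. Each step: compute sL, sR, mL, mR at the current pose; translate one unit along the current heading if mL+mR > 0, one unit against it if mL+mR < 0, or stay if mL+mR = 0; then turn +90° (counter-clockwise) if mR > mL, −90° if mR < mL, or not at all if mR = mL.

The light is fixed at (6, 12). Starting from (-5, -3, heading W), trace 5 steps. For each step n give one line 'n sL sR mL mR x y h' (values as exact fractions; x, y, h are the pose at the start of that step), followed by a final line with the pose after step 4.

0 18/97 18/73 -9/73 9/97 -5 -3 W
1 45/194 5/26 -5/52 45/388 -4 -3 S
2 18/49 90/373 -45/373 9/49 -4 -4 E
3 9/29 45/109 -45/218 9/58 -3 -4 N
4 18/101 10/41 -5/41 9/101 -3 -5 W
final -2 -5 S

n=0: pose=(-5,-3,W); sL=18/97, sR=18/73; mL=-9/73, mR=9/97; mL+mR=-216/7081 → advance -1; mR−mL=1530/7081 → turn +1·90°
n=1: pose=(-4,-3,S); sL=45/194, sR=5/26; mL=-5/52, mR=45/388; mL+mR=25/1261 → advance +1; mR−mL=535/2522 → turn +1·90°
n=2: pose=(-4,-4,E); sL=18/49, sR=90/373; mL=-45/373, mR=9/49; mL+mR=1152/18277 → advance +1; mR−mL=5562/18277 → turn +1·90°
n=3: pose=(-3,-4,N); sL=9/29, sR=45/109; mL=-45/218, mR=9/58; mL+mR=-162/3161 → advance -1; mR−mL=1143/3161 → turn +1·90°
n=4: pose=(-3,-5,W); sL=18/101, sR=10/41; mL=-5/41, mR=9/101; mL+mR=-136/4141 → advance -1; mR−mL=874/4141 → turn +1·90°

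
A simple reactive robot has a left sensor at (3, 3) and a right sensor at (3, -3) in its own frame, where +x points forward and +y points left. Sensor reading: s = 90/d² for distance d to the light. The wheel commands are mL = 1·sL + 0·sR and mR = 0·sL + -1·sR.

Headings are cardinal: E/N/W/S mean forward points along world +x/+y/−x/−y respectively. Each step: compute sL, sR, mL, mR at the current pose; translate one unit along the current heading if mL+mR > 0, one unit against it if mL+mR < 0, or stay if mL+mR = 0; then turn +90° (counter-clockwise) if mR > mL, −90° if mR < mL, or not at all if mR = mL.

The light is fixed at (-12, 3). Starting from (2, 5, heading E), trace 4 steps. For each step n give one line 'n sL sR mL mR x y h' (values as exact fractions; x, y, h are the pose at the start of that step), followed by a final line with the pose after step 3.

0 45/157 9/29 45/157 -9/29 2 5 E
1 90/257 90/101 90/257 -90/101 1 5 S
2 9/10 45/68 9/10 -45/68 1 6 W
3 10/13 10/29 10/13 -10/29 0 6 N
final 0 7 E

n=0: pose=(2,5,E); sL=45/157, sR=9/29; mL=45/157, mR=-9/29; mL+mR=-108/4553 → advance -1; mR−mL=-2718/4553 → turn -1·90°
n=1: pose=(1,5,S); sL=90/257, sR=90/101; mL=90/257, mR=-90/101; mL+mR=-14040/25957 → advance -1; mR−mL=-32220/25957 → turn -1·90°
n=2: pose=(1,6,W); sL=9/10, sR=45/68; mL=9/10, mR=-45/68; mL+mR=81/340 → advance +1; mR−mL=-531/340 → turn -1·90°
n=3: pose=(0,6,N); sL=10/13, sR=10/29; mL=10/13, mR=-10/29; mL+mR=160/377 → advance +1; mR−mL=-420/377 → turn -1·90°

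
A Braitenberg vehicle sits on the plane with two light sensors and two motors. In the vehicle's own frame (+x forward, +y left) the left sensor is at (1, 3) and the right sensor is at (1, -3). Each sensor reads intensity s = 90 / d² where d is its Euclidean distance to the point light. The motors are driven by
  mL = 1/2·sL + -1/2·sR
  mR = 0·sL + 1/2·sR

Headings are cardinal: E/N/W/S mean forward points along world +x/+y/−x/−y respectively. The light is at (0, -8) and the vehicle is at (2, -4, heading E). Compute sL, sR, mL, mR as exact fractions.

left sensor world pos  = (3, -1); dL² = 58
right sensor world pos = (3, -7); dR² = 10
sL = 90/58 = 45/29
sR = 90/10 = 9
mL = 1/2·sL + -1/2·sR = -108/29
mR = 0·sL + 1/2·sR = 9/2

45/29 9 -108/29 9/2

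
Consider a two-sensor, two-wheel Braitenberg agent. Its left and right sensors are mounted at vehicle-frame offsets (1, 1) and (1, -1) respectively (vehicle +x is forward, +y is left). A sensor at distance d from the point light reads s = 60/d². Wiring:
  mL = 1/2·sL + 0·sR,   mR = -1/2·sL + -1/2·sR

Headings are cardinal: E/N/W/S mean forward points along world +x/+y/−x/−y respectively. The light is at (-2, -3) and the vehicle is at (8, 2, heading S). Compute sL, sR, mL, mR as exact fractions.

60/137 60/97 30/137 -7020/13289

left sensor world pos  = (9, 1); dL² = 137
right sensor world pos = (7, 1); dR² = 97
sL = 60/137 = 60/137
sR = 60/97 = 60/97
mL = 1/2·sL + 0·sR = 30/137
mR = -1/2·sL + -1/2·sR = -7020/13289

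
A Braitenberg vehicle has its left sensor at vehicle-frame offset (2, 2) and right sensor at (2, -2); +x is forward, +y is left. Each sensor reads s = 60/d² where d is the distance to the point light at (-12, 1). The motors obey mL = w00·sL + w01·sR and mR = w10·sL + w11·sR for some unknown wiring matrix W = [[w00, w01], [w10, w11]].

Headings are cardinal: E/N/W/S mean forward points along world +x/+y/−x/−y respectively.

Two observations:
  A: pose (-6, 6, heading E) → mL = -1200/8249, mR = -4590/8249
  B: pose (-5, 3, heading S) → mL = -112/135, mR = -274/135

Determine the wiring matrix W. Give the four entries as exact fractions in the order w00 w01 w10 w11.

1/2 -1/2 1/2 -1

obs A: pose=(-6,6,E) → sL=60/113, sR=60/73, mL=-1200/8249, mR=-4590/8249
obs B: pose=(-5,3,S) → sL=20/27, sR=12/5, mL=-112/135, mR=-274/135
sensor matrix S = [[60/113, 60/73], [20/27, 12/5]]; det S = 49408/74241
solve [mL_A; mL_B] = S·[w00; w01] and [mR_A; mR_B] = S·[w10; w11]:
  w00 = 1/2, w01 = -1/2, w10 = 1/2, w11 = -1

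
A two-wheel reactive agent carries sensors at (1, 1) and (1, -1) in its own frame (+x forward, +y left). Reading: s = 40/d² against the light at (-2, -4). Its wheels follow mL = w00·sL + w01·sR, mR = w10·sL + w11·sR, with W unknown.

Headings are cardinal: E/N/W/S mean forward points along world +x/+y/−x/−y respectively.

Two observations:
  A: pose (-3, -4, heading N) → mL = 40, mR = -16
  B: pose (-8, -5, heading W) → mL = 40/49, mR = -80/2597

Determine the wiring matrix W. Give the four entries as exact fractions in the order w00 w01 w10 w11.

obs A: pose=(-3,-4,N) → sL=8, sR=40, mL=40, mR=-16
obs B: pose=(-8,-5,W) → sL=40/53, sR=40/49, mL=40/49, mR=-80/2597
sensor matrix S = [[8, 40], [40/53, 40/49]]; det S = -61440/2597
solve [mL_A; mL_B] = S·[w00; w01] and [mR_A; mR_B] = S·[w10; w11]:
  w00 = 0, w01 = 1, w10 = 1/2, w11 = -1/2

0 1 1/2 -1/2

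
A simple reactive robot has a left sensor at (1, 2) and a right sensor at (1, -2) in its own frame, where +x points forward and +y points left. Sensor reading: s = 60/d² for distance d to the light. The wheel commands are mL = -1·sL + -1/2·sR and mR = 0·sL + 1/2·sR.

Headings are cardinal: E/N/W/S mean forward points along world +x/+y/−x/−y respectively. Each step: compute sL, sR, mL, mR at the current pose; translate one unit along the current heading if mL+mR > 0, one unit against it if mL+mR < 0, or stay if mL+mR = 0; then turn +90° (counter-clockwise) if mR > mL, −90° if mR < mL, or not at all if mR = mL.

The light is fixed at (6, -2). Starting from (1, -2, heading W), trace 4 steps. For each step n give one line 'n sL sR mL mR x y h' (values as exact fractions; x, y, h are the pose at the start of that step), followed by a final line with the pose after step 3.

n=0: pose=(1,-2,W); sL=3/2, sR=3/2; mL=-9/4, mR=3/4; mL+mR=-3/2 → advance -1; mR−mL=3 → turn +1·90°
n=1: pose=(2,-2,S); sL=12, sR=60/37; mL=-474/37, mR=30/37; mL+mR=-12 → advance -1; mR−mL=504/37 → turn +1·90°
n=2: pose=(2,-1,E); sL=10/3, sR=6; mL=-19/3, mR=3; mL+mR=-10/3 → advance -1; mR−mL=28/3 → turn +1·90°
n=3: pose=(1,-1,N); sL=60/53, sR=60/13; mL=-2370/689, mR=30/13; mL+mR=-60/53 → advance -1; mR−mL=3960/689 → turn +1·90°

0 3/2 3/2 -9/4 3/4 1 -2 W
1 12 60/37 -474/37 30/37 2 -2 S
2 10/3 6 -19/3 3 2 -1 E
3 60/53 60/13 -2370/689 30/13 1 -1 N
final 1 -2 W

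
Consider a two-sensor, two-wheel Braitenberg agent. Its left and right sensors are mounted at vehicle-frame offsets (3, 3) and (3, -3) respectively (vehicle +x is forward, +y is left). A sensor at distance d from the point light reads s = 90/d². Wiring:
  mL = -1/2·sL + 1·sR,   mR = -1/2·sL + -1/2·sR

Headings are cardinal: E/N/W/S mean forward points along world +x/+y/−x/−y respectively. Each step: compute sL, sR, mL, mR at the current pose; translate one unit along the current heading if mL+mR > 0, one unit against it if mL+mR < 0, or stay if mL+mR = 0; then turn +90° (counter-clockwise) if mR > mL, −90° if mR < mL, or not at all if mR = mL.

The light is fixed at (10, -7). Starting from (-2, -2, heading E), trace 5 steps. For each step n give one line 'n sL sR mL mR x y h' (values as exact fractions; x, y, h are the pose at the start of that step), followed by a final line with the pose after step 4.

n=0: pose=(-2,-2,E); sL=18/29, sR=18/17; mL=369/493, mR=-414/493; mL+mR=-45/493 → advance -1; mR−mL=-27/17 → turn -1·90°
n=1: pose=(-3,-2,S); sL=45/52, sR=9/26; mL=-9/104, mR=-63/104; mL+mR=-9/13 → advance -1; mR−mL=-27/52 → turn -1·90°
n=2: pose=(-3,-1,W); sL=18/53, sR=90/337; mL=1737/17861, mR=-5418/17861; mL+mR=-3681/17861 → advance -1; mR−mL=-135/337 → turn -1·90°
n=3: pose=(-2,-1,N); sL=5/17, sR=5/9; mL=125/306, mR=-65/153; mL+mR=-5/306 → advance -1; mR−mL=-5/6 → turn -1·90°
n=4: pose=(-2,-2,E); sL=18/29, sR=18/17; mL=369/493, mR=-414/493; mL+mR=-45/493 → advance -1; mR−mL=-27/17 → turn -1·90°

0 18/29 18/17 369/493 -414/493 -2 -2 E
1 45/52 9/26 -9/104 -63/104 -3 -2 S
2 18/53 90/337 1737/17861 -5418/17861 -3 -1 W
3 5/17 5/9 125/306 -65/153 -2 -1 N
4 18/29 18/17 369/493 -414/493 -2 -2 E
final -3 -2 S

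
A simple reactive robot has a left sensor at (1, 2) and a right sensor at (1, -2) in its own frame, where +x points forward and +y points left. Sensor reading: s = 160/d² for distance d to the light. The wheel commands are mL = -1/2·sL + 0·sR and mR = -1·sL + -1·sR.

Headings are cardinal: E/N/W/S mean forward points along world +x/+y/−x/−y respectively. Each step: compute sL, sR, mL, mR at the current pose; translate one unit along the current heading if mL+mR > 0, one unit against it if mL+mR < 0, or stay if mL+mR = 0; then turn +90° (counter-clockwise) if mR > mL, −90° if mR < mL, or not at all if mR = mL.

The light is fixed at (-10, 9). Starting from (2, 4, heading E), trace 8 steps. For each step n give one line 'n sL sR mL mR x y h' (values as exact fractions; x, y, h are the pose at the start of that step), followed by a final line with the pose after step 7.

n=0: pose=(2,4,E); sL=80/89, sR=80/109; mL=-40/89, mR=-15840/9701; mL+mR=-20200/9701 → advance -1; mR−mL=-11480/9701 → turn -1·90°
n=1: pose=(1,4,S); sL=32/41, sR=160/117; mL=-16/41, mR=-10304/4797; mL+mR=-12176/4797 → advance -1; mR−mL=-8432/4797 → turn -1·90°
n=2: pose=(1,5,W); sL=20/17, sR=20/13; mL=-10/17, mR=-600/221; mL+mR=-730/221 → advance -1; mR−mL=-470/221 → turn -1·90°
n=3: pose=(2,5,N); sL=160/109, sR=32/41; mL=-80/109, mR=-10048/4469; mL+mR=-13328/4469 → advance -1; mR−mL=-6768/4469 → turn -1·90°
n=4: pose=(2,4,E); sL=80/89, sR=80/109; mL=-40/89, mR=-15840/9701; mL+mR=-20200/9701 → advance -1; mR−mL=-11480/9701 → turn -1·90°
n=5: pose=(1,4,S); sL=32/41, sR=160/117; mL=-16/41, mR=-10304/4797; mL+mR=-12176/4797 → advance -1; mR−mL=-8432/4797 → turn -1·90°
n=6: pose=(1,5,W); sL=20/17, sR=20/13; mL=-10/17, mR=-600/221; mL+mR=-730/221 → advance -1; mR−mL=-470/221 → turn -1·90°
n=7: pose=(2,5,N); sL=160/109, sR=32/41; mL=-80/109, mR=-10048/4469; mL+mR=-13328/4469 → advance -1; mR−mL=-6768/4469 → turn -1·90°

0 80/89 80/109 -40/89 -15840/9701 2 4 E
1 32/41 160/117 -16/41 -10304/4797 1 4 S
2 20/17 20/13 -10/17 -600/221 1 5 W
3 160/109 32/41 -80/109 -10048/4469 2 5 N
4 80/89 80/109 -40/89 -15840/9701 2 4 E
5 32/41 160/117 -16/41 -10304/4797 1 4 S
6 20/17 20/13 -10/17 -600/221 1 5 W
7 160/109 32/41 -80/109 -10048/4469 2 5 N
final 2 4 E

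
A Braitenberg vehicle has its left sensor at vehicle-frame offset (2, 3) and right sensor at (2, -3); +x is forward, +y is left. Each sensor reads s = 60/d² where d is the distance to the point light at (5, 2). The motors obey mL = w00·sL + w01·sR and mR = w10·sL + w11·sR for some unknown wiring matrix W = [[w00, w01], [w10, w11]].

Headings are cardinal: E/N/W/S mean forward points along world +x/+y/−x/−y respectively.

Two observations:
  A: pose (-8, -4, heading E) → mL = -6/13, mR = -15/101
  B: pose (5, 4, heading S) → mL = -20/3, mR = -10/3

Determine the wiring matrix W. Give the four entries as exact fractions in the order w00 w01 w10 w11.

-1 0 0 -1/2

obs A: pose=(-8,-4,E) → sL=6/13, sR=30/101, mL=-6/13, mR=-15/101
obs B: pose=(5,4,S) → sL=20/3, sR=20/3, mL=-20/3, mR=-10/3
sensor matrix S = [[6/13, 30/101], [20/3, 20/3]]; det S = 1440/1313
solve [mL_A; mL_B] = S·[w00; w01] and [mR_A; mR_B] = S·[w10; w11]:
  w00 = -1, w01 = 0, w10 = 0, w11 = -1/2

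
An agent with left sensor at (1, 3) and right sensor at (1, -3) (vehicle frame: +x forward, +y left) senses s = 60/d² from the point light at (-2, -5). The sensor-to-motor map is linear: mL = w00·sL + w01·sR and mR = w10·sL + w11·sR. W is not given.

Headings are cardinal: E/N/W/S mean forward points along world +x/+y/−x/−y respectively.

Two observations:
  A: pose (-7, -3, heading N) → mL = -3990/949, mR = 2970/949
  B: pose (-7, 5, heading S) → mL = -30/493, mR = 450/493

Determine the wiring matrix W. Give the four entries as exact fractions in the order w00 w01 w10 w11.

1/2 -1 1 1/2

obs A: pose=(-7,-3,N) → sL=60/73, sR=60/13, mL=-3990/949, mR=2970/949
obs B: pose=(-7,5,S) → sL=12/17, sR=12/29, mL=-30/493, mR=450/493
sensor matrix S = [[60/73, 60/13], [12/17, 12/29]]; det S = -1365120/467857
solve [mL_A; mL_B] = S·[w00; w01] and [mR_A; mR_B] = S·[w10; w11]:
  w00 = 1/2, w01 = -1, w10 = 1, w11 = 1/2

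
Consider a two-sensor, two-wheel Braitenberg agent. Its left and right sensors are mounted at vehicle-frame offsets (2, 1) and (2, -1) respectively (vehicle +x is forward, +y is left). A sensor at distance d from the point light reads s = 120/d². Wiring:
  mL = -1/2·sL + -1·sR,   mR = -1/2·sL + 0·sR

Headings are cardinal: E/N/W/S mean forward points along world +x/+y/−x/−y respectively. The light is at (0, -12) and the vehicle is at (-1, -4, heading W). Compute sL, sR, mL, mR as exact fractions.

60/29 4/3 -206/87 -30/29

left sensor world pos  = (-3, -5); dL² = 58
right sensor world pos = (-3, -3); dR² = 90
sL = 120/58 = 60/29
sR = 120/90 = 4/3
mL = -1/2·sL + -1·sR = -206/87
mR = -1/2·sL + 0·sR = -30/29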